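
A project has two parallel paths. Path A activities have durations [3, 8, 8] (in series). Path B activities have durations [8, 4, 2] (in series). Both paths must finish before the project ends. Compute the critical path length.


Path A total = 3 + 8 + 8 = 19
Path B total = 8 + 4 + 2 = 14
Critical path = longest path = max(19, 14) = 19

19


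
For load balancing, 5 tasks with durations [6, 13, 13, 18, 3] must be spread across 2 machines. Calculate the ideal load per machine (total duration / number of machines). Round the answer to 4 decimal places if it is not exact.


Total processing time = 6 + 13 + 13 + 18 + 3 = 53
Number of machines = 2
Ideal balanced load = 53 / 2 = 26.5

26.5


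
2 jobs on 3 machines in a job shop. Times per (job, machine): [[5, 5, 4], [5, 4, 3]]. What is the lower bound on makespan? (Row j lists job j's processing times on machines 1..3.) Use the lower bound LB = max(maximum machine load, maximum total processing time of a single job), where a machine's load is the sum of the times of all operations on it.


Machine loads:
  Machine 1: 5 + 5 = 10
  Machine 2: 5 + 4 = 9
  Machine 3: 4 + 3 = 7
Max machine load = 10
Job totals:
  Job 1: 14
  Job 2: 12
Max job total = 14
Lower bound = max(10, 14) = 14

14


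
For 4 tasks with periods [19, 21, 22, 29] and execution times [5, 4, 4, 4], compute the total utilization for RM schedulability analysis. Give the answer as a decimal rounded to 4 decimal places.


Compute individual utilizations (exact fractions):
  Task 1: C/T = 5/19 (approx. 0.2632)
  Task 2: C/T = 4/21 (approx. 0.1905)
  Task 3: C/T = 4/22 = 2/11 (approx. 0.1818)
  Task 4: C/T = 4/29 (approx. 0.1379)
Total utilization U = 5/19 + 4/21 + 2/11 + 4/29 = 98437/127281
Rounded to 4 decimal places: U = 0.7734
RM (Liu & Layland) bound for 4 tasks = 0.756828; compare with U = 98437/127281 (approx. 0.773383)
bound < U <= 1, so the RM sufficient condition is not met (inconclusive; an exact test such as response-time analysis is needed).

0.7734


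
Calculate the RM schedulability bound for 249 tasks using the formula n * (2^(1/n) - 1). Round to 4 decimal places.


Compute 2^(1/249) = 1.0027876018
Subtract 1: 1.0027876018 - 1 = 0.0027876018
Multiply by n: 249 * 0.0027876018 = 0.6941128482
Round to 4 dp: 0.6941

0.6941


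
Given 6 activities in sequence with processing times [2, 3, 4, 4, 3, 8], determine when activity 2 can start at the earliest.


Activity 2 starts after activities 1 through 1 complete.
Predecessor durations: [2]
ES = 2 = 2

2


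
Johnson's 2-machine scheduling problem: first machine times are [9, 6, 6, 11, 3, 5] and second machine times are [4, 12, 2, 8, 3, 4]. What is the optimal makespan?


Apply Johnson's rule:
  Group 1 (a <= b): [(5, 3, 3), (2, 6, 12)]
  Group 2 (a > b): [(4, 11, 8), (1, 9, 4), (6, 5, 4), (3, 6, 2)]
Optimal job order: [5, 2, 4, 1, 6, 3]
Schedule:
  Job 5: M1 done at 3, M2 done at 6
  Job 2: M1 done at 9, M2 done at 21
  Job 4: M1 done at 20, M2 done at 29
  Job 1: M1 done at 29, M2 done at 33
  Job 6: M1 done at 34, M2 done at 38
  Job 3: M1 done at 40, M2 done at 42
Makespan = 42

42


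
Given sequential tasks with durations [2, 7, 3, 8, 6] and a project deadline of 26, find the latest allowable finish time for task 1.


LF(activity 1) = deadline - sum of successor durations
Successors: activities 2 through 5 with durations [7, 3, 8, 6]
Sum of successor durations = 24
LF = 26 - 24 = 2

2


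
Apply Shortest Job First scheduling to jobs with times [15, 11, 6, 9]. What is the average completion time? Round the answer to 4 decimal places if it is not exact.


SJF order (ascending): [6, 9, 11, 15]
Completion times:
  Job 1: burst=6, C=6
  Job 2: burst=9, C=15
  Job 3: burst=11, C=26
  Job 4: burst=15, C=41
Average completion = 88/4 = 22.0

22.0


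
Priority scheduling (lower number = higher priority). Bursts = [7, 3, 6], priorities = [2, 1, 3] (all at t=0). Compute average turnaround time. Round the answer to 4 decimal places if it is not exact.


Sort by priority (ascending = highest first):
Order: [(1, 3), (2, 7), (3, 6)]
Completion times:
  Priority 1, burst=3, C=3
  Priority 2, burst=7, C=10
  Priority 3, burst=6, C=16
Average turnaround = 29/3 = 9.6667

9.6667


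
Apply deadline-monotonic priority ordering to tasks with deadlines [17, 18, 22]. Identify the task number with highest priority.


Sort tasks by relative deadline (ascending):
  Task 1: deadline = 17
  Task 2: deadline = 18
  Task 3: deadline = 22
Priority order (highest first): [1, 2, 3]
Highest priority task = 1

1


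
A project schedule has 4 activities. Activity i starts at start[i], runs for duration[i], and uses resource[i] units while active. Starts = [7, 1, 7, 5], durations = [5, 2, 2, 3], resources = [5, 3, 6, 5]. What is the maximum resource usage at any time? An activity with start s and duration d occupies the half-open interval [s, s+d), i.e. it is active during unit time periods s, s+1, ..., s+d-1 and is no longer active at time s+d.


Each activity i is active on [start_i, start_i + duration_i).
Compute total resource usage per time slot:
  t=0: active resources = [], total = 0
  t=1: active resources = [3], total = 3
  t=2: active resources = [3], total = 3
  t=3: active resources = [], total = 0
  t=4: active resources = [], total = 0
  t=5: active resources = [5], total = 5
  t=6: active resources = [5], total = 5
  t=7: active resources = [5, 6, 5], total = 16
  t=8: active resources = [5, 6], total = 11
  t=9: active resources = [5], total = 5
  t=10: active resources = [5], total = 5
  t=11: active resources = [5], total = 5
Peak resource demand = 16

16


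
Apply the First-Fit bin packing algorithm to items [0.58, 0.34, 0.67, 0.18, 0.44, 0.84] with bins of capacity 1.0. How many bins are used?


Place items sequentially using First-Fit:
  Item 0.58 -> new Bin 1
  Item 0.34 -> Bin 1 (now 0.92)
  Item 0.67 -> new Bin 2
  Item 0.18 -> Bin 2 (now 0.85)
  Item 0.44 -> new Bin 3
  Item 0.84 -> new Bin 4
Total bins used = 4

4


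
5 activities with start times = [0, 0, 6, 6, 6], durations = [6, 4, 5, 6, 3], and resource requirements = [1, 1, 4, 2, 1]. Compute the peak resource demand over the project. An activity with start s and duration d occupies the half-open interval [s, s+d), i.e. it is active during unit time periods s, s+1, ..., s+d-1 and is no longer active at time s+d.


Each activity i is active on [start_i, start_i + duration_i).
Compute total resource usage per time slot:
  t=0: active resources = [1, 1], total = 2
  t=1: active resources = [1, 1], total = 2
  t=2: active resources = [1, 1], total = 2
  t=3: active resources = [1, 1], total = 2
  t=4: active resources = [1], total = 1
  t=5: active resources = [1], total = 1
  t=6: active resources = [4, 2, 1], total = 7
  t=7: active resources = [4, 2, 1], total = 7
  t=8: active resources = [4, 2, 1], total = 7
  t=9: active resources = [4, 2], total = 6
  t=10: active resources = [4, 2], total = 6
  t=11: active resources = [2], total = 2
Peak resource demand = 7

7


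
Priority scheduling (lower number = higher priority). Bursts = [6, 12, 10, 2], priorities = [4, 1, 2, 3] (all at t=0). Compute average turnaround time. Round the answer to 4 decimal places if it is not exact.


Sort by priority (ascending = highest first):
Order: [(1, 12), (2, 10), (3, 2), (4, 6)]
Completion times:
  Priority 1, burst=12, C=12
  Priority 2, burst=10, C=22
  Priority 3, burst=2, C=24
  Priority 4, burst=6, C=30
Average turnaround = 88/4 = 22.0

22.0


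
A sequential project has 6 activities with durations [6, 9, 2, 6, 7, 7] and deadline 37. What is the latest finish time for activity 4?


LF(activity 4) = deadline - sum of successor durations
Successors: activities 5 through 6 with durations [7, 7]
Sum of successor durations = 14
LF = 37 - 14 = 23

23


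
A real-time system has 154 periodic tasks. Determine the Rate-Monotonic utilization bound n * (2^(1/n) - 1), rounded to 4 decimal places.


Compute 2^(1/154) = 1.0045111002
Subtract 1: 1.0045111002 - 1 = 0.0045111002
Multiply by n: 154 * 0.0045111002 = 0.6947094308
Round to 4 dp: 0.6947

0.6947


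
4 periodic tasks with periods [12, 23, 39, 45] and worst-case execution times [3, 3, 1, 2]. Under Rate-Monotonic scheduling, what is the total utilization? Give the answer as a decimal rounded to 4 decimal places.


Compute individual utilizations (exact fractions):
  Task 1: C/T = 3/12 = 1/4 (approx. 0.25)
  Task 2: C/T = 3/23 (approx. 0.1304)
  Task 3: C/T = 1/39 (approx. 0.0256)
  Task 4: C/T = 2/45 (approx. 0.0444)
Total utilization U = 1/4 + 3/23 + 1/39 + 2/45 = 24247/53820
Rounded to 4 decimal places: U = 0.4505
RM (Liu & Layland) bound for 4 tasks = 0.756828; compare with U = 24247/53820 (approx. 0.450520)
U <= bound, so schedulable by RM sufficient condition.

0.4505


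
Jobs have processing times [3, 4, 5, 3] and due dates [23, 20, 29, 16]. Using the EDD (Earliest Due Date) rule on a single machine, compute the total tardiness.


Sort by due date (EDD order): [(3, 16), (4, 20), (3, 23), (5, 29)]
Compute completion times and tardiness:
  Job 1: p=3, d=16, C=3, tardiness=max(0,3-16)=0
  Job 2: p=4, d=20, C=7, tardiness=max(0,7-20)=0
  Job 3: p=3, d=23, C=10, tardiness=max(0,10-23)=0
  Job 4: p=5, d=29, C=15, tardiness=max(0,15-29)=0
Total tardiness = 0

0


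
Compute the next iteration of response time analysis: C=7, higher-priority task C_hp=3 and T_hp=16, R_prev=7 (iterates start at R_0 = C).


R_next = C + ceil(R_prev / T_hp) * C_hp
ceil(7 / 16) = ceil(0.4375) = 1
Interference = 1 * 3 = 3
R_next = 7 + 3 = 10

10


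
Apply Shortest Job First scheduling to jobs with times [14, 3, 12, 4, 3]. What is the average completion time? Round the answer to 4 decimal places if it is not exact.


SJF order (ascending): [3, 3, 4, 12, 14]
Completion times:
  Job 1: burst=3, C=3
  Job 2: burst=3, C=6
  Job 3: burst=4, C=10
  Job 4: burst=12, C=22
  Job 5: burst=14, C=36
Average completion = 77/5 = 15.4

15.4


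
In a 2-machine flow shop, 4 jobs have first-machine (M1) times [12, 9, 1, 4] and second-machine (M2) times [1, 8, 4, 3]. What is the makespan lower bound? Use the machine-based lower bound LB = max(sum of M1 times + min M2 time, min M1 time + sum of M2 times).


LB1 = sum(M1 times) + min(M2 times) = 26 + 1 = 27
LB2 = min(M1 times) + sum(M2 times) = 1 + 16 = 17
Lower bound = max(LB1, LB2) = max(27, 17) = 27

27


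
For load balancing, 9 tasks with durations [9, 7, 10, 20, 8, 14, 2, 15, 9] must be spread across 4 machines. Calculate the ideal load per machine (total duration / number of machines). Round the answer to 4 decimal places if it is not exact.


Total processing time = 9 + 7 + 10 + 20 + 8 + 14 + 2 + 15 + 9 = 94
Number of machines = 4
Ideal balanced load = 94 / 4 = 23.5

23.5


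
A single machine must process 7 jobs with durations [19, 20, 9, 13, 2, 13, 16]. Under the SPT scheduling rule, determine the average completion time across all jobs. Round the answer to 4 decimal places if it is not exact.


Sort jobs by processing time (SPT order): [2, 9, 13, 13, 16, 19, 20]
Compute completion times sequentially:
  Job 1: processing = 2, completes at 2
  Job 2: processing = 9, completes at 11
  Job 3: processing = 13, completes at 24
  Job 4: processing = 13, completes at 37
  Job 5: processing = 16, completes at 53
  Job 6: processing = 19, completes at 72
  Job 7: processing = 20, completes at 92
Sum of completion times = 291
Average completion time = 291/7 = 41.5714

41.5714


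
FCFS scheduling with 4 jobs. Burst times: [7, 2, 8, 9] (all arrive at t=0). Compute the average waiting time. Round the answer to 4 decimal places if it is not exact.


FCFS order (as given): [7, 2, 8, 9]
Waiting times:
  Job 1: wait = 0
  Job 2: wait = 7
  Job 3: wait = 9
  Job 4: wait = 17
Sum of waiting times = 33
Average waiting time = 33/4 = 8.25

8.25


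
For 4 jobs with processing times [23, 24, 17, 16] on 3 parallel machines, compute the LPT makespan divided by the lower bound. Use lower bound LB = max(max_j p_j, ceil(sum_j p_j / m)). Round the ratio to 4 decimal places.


LPT order: [24, 23, 17, 16]
Machine loads after assignment: [24, 23, 33]
LPT makespan = 33
Lower bound = max(max_job, ceil(total/3)) = max(24, 27) = 27
Ratio = 33 / 27 = 1.2222

1.2222


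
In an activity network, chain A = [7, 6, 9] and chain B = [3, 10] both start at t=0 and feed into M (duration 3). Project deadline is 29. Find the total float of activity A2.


Forward pass: ES(A2) = sum of predecessors on chain A = 7
EF = ES + duration = 7 + 6 = 13
Backward pass: LF(M) = deadline = 29; LS(M) = 29 - 3 = 26
LF(A2) = LS(M) - sum(successors on chain A) = 26 - 9 = 17
LS = LF - duration = 17 - 6 = 11
Total float = LS - ES = 11 - 7 = 4

4


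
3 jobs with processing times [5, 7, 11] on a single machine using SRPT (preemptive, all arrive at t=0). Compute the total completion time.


Since all jobs arrive at t=0, SRPT equals SPT ordering.
SPT order: [5, 7, 11]
Completion times:
  Job 1: p=5, C=5
  Job 2: p=7, C=12
  Job 3: p=11, C=23
Total completion time = 5 + 12 + 23 = 40

40


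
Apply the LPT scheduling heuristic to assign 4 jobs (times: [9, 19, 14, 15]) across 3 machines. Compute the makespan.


Sort jobs in decreasing order (LPT): [19, 15, 14, 9]
Assign each job to the least loaded machine:
  Machine 1: jobs [19], load = 19
  Machine 2: jobs [15], load = 15
  Machine 3: jobs [14, 9], load = 23
Makespan = max load = 23

23


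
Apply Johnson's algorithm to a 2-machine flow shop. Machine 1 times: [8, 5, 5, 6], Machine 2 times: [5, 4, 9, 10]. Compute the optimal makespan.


Apply Johnson's rule:
  Group 1 (a <= b): [(3, 5, 9), (4, 6, 10)]
  Group 2 (a > b): [(1, 8, 5), (2, 5, 4)]
Optimal job order: [3, 4, 1, 2]
Schedule:
  Job 3: M1 done at 5, M2 done at 14
  Job 4: M1 done at 11, M2 done at 24
  Job 1: M1 done at 19, M2 done at 29
  Job 2: M1 done at 24, M2 done at 33
Makespan = 33

33


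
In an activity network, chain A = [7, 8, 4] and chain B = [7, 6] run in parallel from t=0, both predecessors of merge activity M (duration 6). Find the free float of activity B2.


ES(B2) = sum of predecessors on chain B = 7
EF(B2) = ES + duration = 7 + 6 = 13
Successor of B2 is M. ES(M) = max(sum(A), sum(B)) = max(19, 13) = 19
Free float = ES(successor) - EF(current) = 19 - 13 = 6

6


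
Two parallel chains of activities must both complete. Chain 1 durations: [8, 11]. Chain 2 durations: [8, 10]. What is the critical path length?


Path A total = 8 + 11 = 19
Path B total = 8 + 10 = 18
Critical path = longest path = max(19, 18) = 19

19


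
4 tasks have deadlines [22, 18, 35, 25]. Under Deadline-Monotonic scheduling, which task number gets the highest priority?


Sort tasks by relative deadline (ascending):
  Task 2: deadline = 18
  Task 1: deadline = 22
  Task 4: deadline = 25
  Task 3: deadline = 35
Priority order (highest first): [2, 1, 4, 3]
Highest priority task = 2

2


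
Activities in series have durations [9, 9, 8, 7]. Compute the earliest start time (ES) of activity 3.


Activity 3 starts after activities 1 through 2 complete.
Predecessor durations: [9, 9]
ES = 9 + 9 = 18

18


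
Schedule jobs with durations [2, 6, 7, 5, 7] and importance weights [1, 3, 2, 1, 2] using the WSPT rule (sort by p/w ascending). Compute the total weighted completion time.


Compute p/w ratios and sort ascending (WSPT): [(2, 1), (6, 3), (7, 2), (7, 2), (5, 1)]
Compute weighted completion times:
  Job (p=2,w=1): C=2, w*C=1*2=2
  Job (p=6,w=3): C=8, w*C=3*8=24
  Job (p=7,w=2): C=15, w*C=2*15=30
  Job (p=7,w=2): C=22, w*C=2*22=44
  Job (p=5,w=1): C=27, w*C=1*27=27
Total weighted completion time = 127

127


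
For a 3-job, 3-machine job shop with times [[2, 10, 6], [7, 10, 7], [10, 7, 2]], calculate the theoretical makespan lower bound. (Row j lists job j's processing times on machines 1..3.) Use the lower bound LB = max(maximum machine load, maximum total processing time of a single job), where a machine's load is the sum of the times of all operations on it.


Machine loads:
  Machine 1: 2 + 7 + 10 = 19
  Machine 2: 10 + 10 + 7 = 27
  Machine 3: 6 + 7 + 2 = 15
Max machine load = 27
Job totals:
  Job 1: 18
  Job 2: 24
  Job 3: 19
Max job total = 24
Lower bound = max(27, 24) = 27

27


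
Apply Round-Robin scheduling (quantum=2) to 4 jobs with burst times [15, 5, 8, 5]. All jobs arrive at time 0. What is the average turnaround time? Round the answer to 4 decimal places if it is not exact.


Time quantum = 2
Execution trace:
  J1 runs 2 units, time = 2
  J2 runs 2 units, time = 4
  J3 runs 2 units, time = 6
  J4 runs 2 units, time = 8
  J1 runs 2 units, time = 10
  J2 runs 2 units, time = 12
  J3 runs 2 units, time = 14
  J4 runs 2 units, time = 16
  J1 runs 2 units, time = 18
  J2 runs 1 units, time = 19
  J3 runs 2 units, time = 21
  J4 runs 1 units, time = 22
  J1 runs 2 units, time = 24
  J3 runs 2 units, time = 26
  J1 runs 2 units, time = 28
  J1 runs 2 units, time = 30
  J1 runs 2 units, time = 32
  J1 runs 1 units, time = 33
Finish times: [33, 19, 26, 22]
Average turnaround = 100/4 = 25.0

25.0


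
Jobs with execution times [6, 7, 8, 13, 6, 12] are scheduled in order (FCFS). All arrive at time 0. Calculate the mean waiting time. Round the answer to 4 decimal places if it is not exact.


FCFS order (as given): [6, 7, 8, 13, 6, 12]
Waiting times:
  Job 1: wait = 0
  Job 2: wait = 6
  Job 3: wait = 13
  Job 4: wait = 21
  Job 5: wait = 34
  Job 6: wait = 40
Sum of waiting times = 114
Average waiting time = 114/6 = 19.0

19.0


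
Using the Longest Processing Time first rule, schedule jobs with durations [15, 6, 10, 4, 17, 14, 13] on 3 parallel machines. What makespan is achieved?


Sort jobs in decreasing order (LPT): [17, 15, 14, 13, 10, 6, 4]
Assign each job to the least loaded machine:
  Machine 1: jobs [17, 6, 4], load = 27
  Machine 2: jobs [15, 10], load = 25
  Machine 3: jobs [14, 13], load = 27
Makespan = max load = 27

27


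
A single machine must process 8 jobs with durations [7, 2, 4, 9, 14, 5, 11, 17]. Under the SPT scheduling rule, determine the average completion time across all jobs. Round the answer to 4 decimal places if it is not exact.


Sort jobs by processing time (SPT order): [2, 4, 5, 7, 9, 11, 14, 17]
Compute completion times sequentially:
  Job 1: processing = 2, completes at 2
  Job 2: processing = 4, completes at 6
  Job 3: processing = 5, completes at 11
  Job 4: processing = 7, completes at 18
  Job 5: processing = 9, completes at 27
  Job 6: processing = 11, completes at 38
  Job 7: processing = 14, completes at 52
  Job 8: processing = 17, completes at 69
Sum of completion times = 223
Average completion time = 223/8 = 27.875

27.875


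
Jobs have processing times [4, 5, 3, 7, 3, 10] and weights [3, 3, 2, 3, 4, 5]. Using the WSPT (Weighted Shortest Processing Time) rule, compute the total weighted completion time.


Compute p/w ratios and sort ascending (WSPT): [(3, 4), (4, 3), (3, 2), (5, 3), (10, 5), (7, 3)]
Compute weighted completion times:
  Job (p=3,w=4): C=3, w*C=4*3=12
  Job (p=4,w=3): C=7, w*C=3*7=21
  Job (p=3,w=2): C=10, w*C=2*10=20
  Job (p=5,w=3): C=15, w*C=3*15=45
  Job (p=10,w=5): C=25, w*C=5*25=125
  Job (p=7,w=3): C=32, w*C=3*32=96
Total weighted completion time = 319

319


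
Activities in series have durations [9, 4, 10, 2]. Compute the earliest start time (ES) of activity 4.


Activity 4 starts after activities 1 through 3 complete.
Predecessor durations: [9, 4, 10]
ES = 9 + 4 + 10 = 23

23


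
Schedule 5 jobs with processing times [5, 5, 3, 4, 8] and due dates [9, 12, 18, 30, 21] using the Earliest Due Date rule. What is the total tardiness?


Sort by due date (EDD order): [(5, 9), (5, 12), (3, 18), (8, 21), (4, 30)]
Compute completion times and tardiness:
  Job 1: p=5, d=9, C=5, tardiness=max(0,5-9)=0
  Job 2: p=5, d=12, C=10, tardiness=max(0,10-12)=0
  Job 3: p=3, d=18, C=13, tardiness=max(0,13-18)=0
  Job 4: p=8, d=21, C=21, tardiness=max(0,21-21)=0
  Job 5: p=4, d=30, C=25, tardiness=max(0,25-30)=0
Total tardiness = 0

0


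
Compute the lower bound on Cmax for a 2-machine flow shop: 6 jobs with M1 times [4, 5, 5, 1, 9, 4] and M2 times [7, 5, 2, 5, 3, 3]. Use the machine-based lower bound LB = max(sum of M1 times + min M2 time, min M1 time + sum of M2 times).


LB1 = sum(M1 times) + min(M2 times) = 28 + 2 = 30
LB2 = min(M1 times) + sum(M2 times) = 1 + 25 = 26
Lower bound = max(LB1, LB2) = max(30, 26) = 30

30


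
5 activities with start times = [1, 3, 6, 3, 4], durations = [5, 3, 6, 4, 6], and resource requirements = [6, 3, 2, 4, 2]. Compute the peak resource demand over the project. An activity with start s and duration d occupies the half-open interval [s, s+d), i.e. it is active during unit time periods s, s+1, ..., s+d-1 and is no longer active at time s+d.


Each activity i is active on [start_i, start_i + duration_i).
Compute total resource usage per time slot:
  t=0: active resources = [], total = 0
  t=1: active resources = [6], total = 6
  t=2: active resources = [6], total = 6
  t=3: active resources = [6, 3, 4], total = 13
  t=4: active resources = [6, 3, 4, 2], total = 15
  t=5: active resources = [6, 3, 4, 2], total = 15
  t=6: active resources = [2, 4, 2], total = 8
  t=7: active resources = [2, 2], total = 4
  t=8: active resources = [2, 2], total = 4
  t=9: active resources = [2, 2], total = 4
  t=10: active resources = [2], total = 2
  t=11: active resources = [2], total = 2
Peak resource demand = 15

15


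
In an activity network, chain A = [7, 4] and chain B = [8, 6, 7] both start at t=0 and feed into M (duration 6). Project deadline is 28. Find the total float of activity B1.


Forward pass: ES(B1) = sum of predecessors on chain B = 0
EF = ES + duration = 0 + 8 = 8
Backward pass: LF(M) = deadline = 28; LS(M) = 28 - 6 = 22
LF(B1) = LS(M) - sum(successors on chain B) = 22 - 13 = 9
LS = LF - duration = 9 - 8 = 1
Total float = LS - ES = 1 - 0 = 1

1


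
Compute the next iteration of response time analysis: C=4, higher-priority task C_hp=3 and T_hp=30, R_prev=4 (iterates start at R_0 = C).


R_next = C + ceil(R_prev / T_hp) * C_hp
ceil(4 / 30) = ceil(0.1333) = 1
Interference = 1 * 3 = 3
R_next = 4 + 3 = 7

7


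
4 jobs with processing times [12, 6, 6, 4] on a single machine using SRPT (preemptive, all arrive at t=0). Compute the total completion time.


Since all jobs arrive at t=0, SRPT equals SPT ordering.
SPT order: [4, 6, 6, 12]
Completion times:
  Job 1: p=4, C=4
  Job 2: p=6, C=10
  Job 3: p=6, C=16
  Job 4: p=12, C=28
Total completion time = 4 + 10 + 16 + 28 = 58

58


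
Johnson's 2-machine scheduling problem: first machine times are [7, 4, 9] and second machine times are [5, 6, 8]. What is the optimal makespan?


Apply Johnson's rule:
  Group 1 (a <= b): [(2, 4, 6)]
  Group 2 (a > b): [(3, 9, 8), (1, 7, 5)]
Optimal job order: [2, 3, 1]
Schedule:
  Job 2: M1 done at 4, M2 done at 10
  Job 3: M1 done at 13, M2 done at 21
  Job 1: M1 done at 20, M2 done at 26
Makespan = 26

26


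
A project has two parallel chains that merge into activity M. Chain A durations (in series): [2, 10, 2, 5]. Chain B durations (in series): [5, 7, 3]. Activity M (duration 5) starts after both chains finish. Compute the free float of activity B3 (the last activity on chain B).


ES(B3) = sum of predecessors on chain B = 12
EF(B3) = ES + duration = 12 + 3 = 15
Successor of B3 is M. ES(M) = max(sum(A), sum(B)) = max(19, 15) = 19
Free float = ES(successor) - EF(current) = 19 - 15 = 4

4


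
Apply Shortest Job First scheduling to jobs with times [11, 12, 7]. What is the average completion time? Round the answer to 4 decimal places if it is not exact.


SJF order (ascending): [7, 11, 12]
Completion times:
  Job 1: burst=7, C=7
  Job 2: burst=11, C=18
  Job 3: burst=12, C=30
Average completion = 55/3 = 18.3333

18.3333


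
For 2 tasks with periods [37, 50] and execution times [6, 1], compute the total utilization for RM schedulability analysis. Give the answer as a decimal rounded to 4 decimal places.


Compute individual utilizations (exact fractions):
  Task 1: C/T = 6/37 (approx. 0.1622)
  Task 2: C/T = 1/50 (approx. 0.02)
Total utilization U = 6/37 + 1/50 = 337/1850
Rounded to 4 decimal places: U = 0.1822
RM (Liu & Layland) bound for 2 tasks = 0.828427; compare with U = 337/1850 (approx. 0.182162)
U <= bound, so schedulable by RM sufficient condition.

0.1822


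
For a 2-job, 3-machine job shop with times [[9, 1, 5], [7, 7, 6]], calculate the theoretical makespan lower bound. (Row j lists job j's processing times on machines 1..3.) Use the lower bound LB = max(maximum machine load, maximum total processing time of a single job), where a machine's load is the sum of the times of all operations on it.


Machine loads:
  Machine 1: 9 + 7 = 16
  Machine 2: 1 + 7 = 8
  Machine 3: 5 + 6 = 11
Max machine load = 16
Job totals:
  Job 1: 15
  Job 2: 20
Max job total = 20
Lower bound = max(16, 20) = 20

20


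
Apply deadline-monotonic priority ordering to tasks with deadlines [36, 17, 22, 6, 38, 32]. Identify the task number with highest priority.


Sort tasks by relative deadline (ascending):
  Task 4: deadline = 6
  Task 2: deadline = 17
  Task 3: deadline = 22
  Task 6: deadline = 32
  Task 1: deadline = 36
  Task 5: deadline = 38
Priority order (highest first): [4, 2, 3, 6, 1, 5]
Highest priority task = 4

4


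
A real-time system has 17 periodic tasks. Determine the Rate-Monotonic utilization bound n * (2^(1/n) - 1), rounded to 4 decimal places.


Compute 2^(1/17) = 1.0416160107
Subtract 1: 1.0416160107 - 1 = 0.0416160107
Multiply by n: 17 * 0.0416160107 = 0.7074721819
Round to 4 dp: 0.7075

0.7075


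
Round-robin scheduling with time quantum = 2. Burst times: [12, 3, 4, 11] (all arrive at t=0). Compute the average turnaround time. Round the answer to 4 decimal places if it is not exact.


Time quantum = 2
Execution trace:
  J1 runs 2 units, time = 2
  J2 runs 2 units, time = 4
  J3 runs 2 units, time = 6
  J4 runs 2 units, time = 8
  J1 runs 2 units, time = 10
  J2 runs 1 units, time = 11
  J3 runs 2 units, time = 13
  J4 runs 2 units, time = 15
  J1 runs 2 units, time = 17
  J4 runs 2 units, time = 19
  J1 runs 2 units, time = 21
  J4 runs 2 units, time = 23
  J1 runs 2 units, time = 25
  J4 runs 2 units, time = 27
  J1 runs 2 units, time = 29
  J4 runs 1 units, time = 30
Finish times: [29, 11, 13, 30]
Average turnaround = 83/4 = 20.75

20.75


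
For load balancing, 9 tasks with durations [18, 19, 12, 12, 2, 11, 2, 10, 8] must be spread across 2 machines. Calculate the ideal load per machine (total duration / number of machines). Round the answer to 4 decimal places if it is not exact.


Total processing time = 18 + 19 + 12 + 12 + 2 + 11 + 2 + 10 + 8 = 94
Number of machines = 2
Ideal balanced load = 94 / 2 = 47.0

47.0


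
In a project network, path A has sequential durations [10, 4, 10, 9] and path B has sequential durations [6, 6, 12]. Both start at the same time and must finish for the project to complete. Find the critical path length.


Path A total = 10 + 4 + 10 + 9 = 33
Path B total = 6 + 6 + 12 = 24
Critical path = longest path = max(33, 24) = 33

33


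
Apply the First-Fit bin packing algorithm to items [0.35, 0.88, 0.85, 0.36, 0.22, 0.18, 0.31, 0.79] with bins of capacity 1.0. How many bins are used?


Place items sequentially using First-Fit:
  Item 0.35 -> new Bin 1
  Item 0.88 -> new Bin 2
  Item 0.85 -> new Bin 3
  Item 0.36 -> Bin 1 (now 0.71)
  Item 0.22 -> Bin 1 (now 0.93)
  Item 0.18 -> new Bin 4
  Item 0.31 -> Bin 4 (now 0.49)
  Item 0.79 -> new Bin 5
Total bins used = 5

5


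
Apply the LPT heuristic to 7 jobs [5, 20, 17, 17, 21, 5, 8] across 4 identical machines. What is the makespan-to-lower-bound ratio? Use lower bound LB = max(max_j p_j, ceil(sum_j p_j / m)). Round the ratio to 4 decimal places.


LPT order: [21, 20, 17, 17, 8, 5, 5]
Machine loads after assignment: [21, 25, 25, 22]
LPT makespan = 25
Lower bound = max(max_job, ceil(total/4)) = max(21, 24) = 24
Ratio = 25 / 24 = 1.0417

1.0417


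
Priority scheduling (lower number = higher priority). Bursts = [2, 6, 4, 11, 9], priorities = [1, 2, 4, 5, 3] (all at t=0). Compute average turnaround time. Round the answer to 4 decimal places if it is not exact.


Sort by priority (ascending = highest first):
Order: [(1, 2), (2, 6), (3, 9), (4, 4), (5, 11)]
Completion times:
  Priority 1, burst=2, C=2
  Priority 2, burst=6, C=8
  Priority 3, burst=9, C=17
  Priority 4, burst=4, C=21
  Priority 5, burst=11, C=32
Average turnaround = 80/5 = 16.0

16.0


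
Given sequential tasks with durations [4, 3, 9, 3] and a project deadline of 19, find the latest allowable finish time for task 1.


LF(activity 1) = deadline - sum of successor durations
Successors: activities 2 through 4 with durations [3, 9, 3]
Sum of successor durations = 15
LF = 19 - 15 = 4

4


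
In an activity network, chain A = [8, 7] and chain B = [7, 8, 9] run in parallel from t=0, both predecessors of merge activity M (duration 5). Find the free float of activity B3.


ES(B3) = sum of predecessors on chain B = 15
EF(B3) = ES + duration = 15 + 9 = 24
Successor of B3 is M. ES(M) = max(sum(A), sum(B)) = max(15, 24) = 24
Free float = ES(successor) - EF(current) = 24 - 24 = 0

0


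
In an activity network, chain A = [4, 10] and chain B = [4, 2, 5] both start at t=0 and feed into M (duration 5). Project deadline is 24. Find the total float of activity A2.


Forward pass: ES(A2) = sum of predecessors on chain A = 4
EF = ES + duration = 4 + 10 = 14
Backward pass: LF(M) = deadline = 24; LS(M) = 24 - 5 = 19
LF(A2) = LS(M) - sum(successors on chain A) = 19 - 0 = 19
LS = LF - duration = 19 - 10 = 9
Total float = LS - ES = 9 - 4 = 5

5


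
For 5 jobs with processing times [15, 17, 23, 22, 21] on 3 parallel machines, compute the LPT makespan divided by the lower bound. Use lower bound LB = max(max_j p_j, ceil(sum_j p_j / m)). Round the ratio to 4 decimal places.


LPT order: [23, 22, 21, 17, 15]
Machine loads after assignment: [23, 37, 38]
LPT makespan = 38
Lower bound = max(max_job, ceil(total/3)) = max(23, 33) = 33
Ratio = 38 / 33 = 1.1515

1.1515


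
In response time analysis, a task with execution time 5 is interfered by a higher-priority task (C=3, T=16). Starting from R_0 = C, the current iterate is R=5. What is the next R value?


R_next = C + ceil(R_prev / T_hp) * C_hp
ceil(5 / 16) = ceil(0.3125) = 1
Interference = 1 * 3 = 3
R_next = 5 + 3 = 8

8


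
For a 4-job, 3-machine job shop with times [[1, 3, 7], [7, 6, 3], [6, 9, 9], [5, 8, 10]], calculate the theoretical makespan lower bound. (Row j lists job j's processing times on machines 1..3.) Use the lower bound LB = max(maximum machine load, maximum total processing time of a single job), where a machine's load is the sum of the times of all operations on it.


Machine loads:
  Machine 1: 1 + 7 + 6 + 5 = 19
  Machine 2: 3 + 6 + 9 + 8 = 26
  Machine 3: 7 + 3 + 9 + 10 = 29
Max machine load = 29
Job totals:
  Job 1: 11
  Job 2: 16
  Job 3: 24
  Job 4: 23
Max job total = 24
Lower bound = max(29, 24) = 29

29


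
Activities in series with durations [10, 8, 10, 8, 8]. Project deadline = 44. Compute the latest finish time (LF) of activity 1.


LF(activity 1) = deadline - sum of successor durations
Successors: activities 2 through 5 with durations [8, 10, 8, 8]
Sum of successor durations = 34
LF = 44 - 34 = 10

10


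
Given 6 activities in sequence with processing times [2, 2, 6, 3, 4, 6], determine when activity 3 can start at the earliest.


Activity 3 starts after activities 1 through 2 complete.
Predecessor durations: [2, 2]
ES = 2 + 2 = 4

4


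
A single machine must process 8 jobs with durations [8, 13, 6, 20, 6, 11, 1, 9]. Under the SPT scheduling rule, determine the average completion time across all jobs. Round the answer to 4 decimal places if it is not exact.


Sort jobs by processing time (SPT order): [1, 6, 6, 8, 9, 11, 13, 20]
Compute completion times sequentially:
  Job 1: processing = 1, completes at 1
  Job 2: processing = 6, completes at 7
  Job 3: processing = 6, completes at 13
  Job 4: processing = 8, completes at 21
  Job 5: processing = 9, completes at 30
  Job 6: processing = 11, completes at 41
  Job 7: processing = 13, completes at 54
  Job 8: processing = 20, completes at 74
Sum of completion times = 241
Average completion time = 241/8 = 30.125

30.125


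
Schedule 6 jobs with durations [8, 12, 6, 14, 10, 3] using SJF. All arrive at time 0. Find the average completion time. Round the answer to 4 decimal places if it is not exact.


SJF order (ascending): [3, 6, 8, 10, 12, 14]
Completion times:
  Job 1: burst=3, C=3
  Job 2: burst=6, C=9
  Job 3: burst=8, C=17
  Job 4: burst=10, C=27
  Job 5: burst=12, C=39
  Job 6: burst=14, C=53
Average completion = 148/6 = 24.6667

24.6667


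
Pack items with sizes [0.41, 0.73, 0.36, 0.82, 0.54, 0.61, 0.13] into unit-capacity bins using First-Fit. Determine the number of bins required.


Place items sequentially using First-Fit:
  Item 0.41 -> new Bin 1
  Item 0.73 -> new Bin 2
  Item 0.36 -> Bin 1 (now 0.77)
  Item 0.82 -> new Bin 3
  Item 0.54 -> new Bin 4
  Item 0.61 -> new Bin 5
  Item 0.13 -> Bin 1 (now 0.9)
Total bins used = 5

5


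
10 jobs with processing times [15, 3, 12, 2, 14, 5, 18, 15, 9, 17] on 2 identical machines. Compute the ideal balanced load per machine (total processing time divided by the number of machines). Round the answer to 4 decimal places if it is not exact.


Total processing time = 15 + 3 + 12 + 2 + 14 + 5 + 18 + 15 + 9 + 17 = 110
Number of machines = 2
Ideal balanced load = 110 / 2 = 55.0

55.0


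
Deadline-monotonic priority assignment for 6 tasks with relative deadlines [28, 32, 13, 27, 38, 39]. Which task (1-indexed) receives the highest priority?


Sort tasks by relative deadline (ascending):
  Task 3: deadline = 13
  Task 4: deadline = 27
  Task 1: deadline = 28
  Task 2: deadline = 32
  Task 5: deadline = 38
  Task 6: deadline = 39
Priority order (highest first): [3, 4, 1, 2, 5, 6]
Highest priority task = 3

3


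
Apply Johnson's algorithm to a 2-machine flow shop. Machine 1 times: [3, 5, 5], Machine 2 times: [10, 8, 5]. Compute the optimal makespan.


Apply Johnson's rule:
  Group 1 (a <= b): [(1, 3, 10), (2, 5, 8), (3, 5, 5)]
  Group 2 (a > b): []
Optimal job order: [1, 2, 3]
Schedule:
  Job 1: M1 done at 3, M2 done at 13
  Job 2: M1 done at 8, M2 done at 21
  Job 3: M1 done at 13, M2 done at 26
Makespan = 26

26


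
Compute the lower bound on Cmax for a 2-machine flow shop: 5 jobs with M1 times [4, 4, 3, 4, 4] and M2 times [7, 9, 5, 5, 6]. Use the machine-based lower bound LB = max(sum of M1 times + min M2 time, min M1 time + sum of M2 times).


LB1 = sum(M1 times) + min(M2 times) = 19 + 5 = 24
LB2 = min(M1 times) + sum(M2 times) = 3 + 32 = 35
Lower bound = max(LB1, LB2) = max(24, 35) = 35

35


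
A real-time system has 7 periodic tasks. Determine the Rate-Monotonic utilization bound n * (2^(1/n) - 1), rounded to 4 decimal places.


Compute 2^(1/7) = 1.1040895137
Subtract 1: 1.1040895137 - 1 = 0.1040895137
Multiply by n: 7 * 0.1040895137 = 0.7286265959
Round to 4 dp: 0.7286

0.7286


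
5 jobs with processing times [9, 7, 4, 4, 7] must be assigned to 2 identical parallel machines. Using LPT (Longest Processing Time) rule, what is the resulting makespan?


Sort jobs in decreasing order (LPT): [9, 7, 7, 4, 4]
Assign each job to the least loaded machine:
  Machine 1: jobs [9, 4, 4], load = 17
  Machine 2: jobs [7, 7], load = 14
Makespan = max load = 17

17


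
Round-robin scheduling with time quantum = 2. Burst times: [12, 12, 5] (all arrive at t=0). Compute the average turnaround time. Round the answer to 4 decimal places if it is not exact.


Time quantum = 2
Execution trace:
  J1 runs 2 units, time = 2
  J2 runs 2 units, time = 4
  J3 runs 2 units, time = 6
  J1 runs 2 units, time = 8
  J2 runs 2 units, time = 10
  J3 runs 2 units, time = 12
  J1 runs 2 units, time = 14
  J2 runs 2 units, time = 16
  J3 runs 1 units, time = 17
  J1 runs 2 units, time = 19
  J2 runs 2 units, time = 21
  J1 runs 2 units, time = 23
  J2 runs 2 units, time = 25
  J1 runs 2 units, time = 27
  J2 runs 2 units, time = 29
Finish times: [27, 29, 17]
Average turnaround = 73/3 = 24.3333

24.3333


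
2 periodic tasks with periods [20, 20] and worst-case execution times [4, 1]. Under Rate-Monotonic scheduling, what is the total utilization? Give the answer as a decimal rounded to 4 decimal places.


Compute individual utilizations (exact fractions):
  Task 1: C/T = 4/20 = 1/5 (approx. 0.2)
  Task 2: C/T = 1/20 (approx. 0.05)
Total utilization U = 1/5 + 1/20 = 1/4
Rounded to 4 decimal places: U = 0.2500
RM (Liu & Layland) bound for 2 tasks = 0.828427; compare with U = 1/4 (approx. 0.250000)
U <= bound, so schedulable by RM sufficient condition.

0.2500


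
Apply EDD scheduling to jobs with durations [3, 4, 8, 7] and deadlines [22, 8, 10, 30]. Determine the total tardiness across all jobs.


Sort by due date (EDD order): [(4, 8), (8, 10), (3, 22), (7, 30)]
Compute completion times and tardiness:
  Job 1: p=4, d=8, C=4, tardiness=max(0,4-8)=0
  Job 2: p=8, d=10, C=12, tardiness=max(0,12-10)=2
  Job 3: p=3, d=22, C=15, tardiness=max(0,15-22)=0
  Job 4: p=7, d=30, C=22, tardiness=max(0,22-30)=0
Total tardiness = 2

2


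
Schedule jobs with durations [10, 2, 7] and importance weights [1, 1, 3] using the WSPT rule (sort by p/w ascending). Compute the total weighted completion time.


Compute p/w ratios and sort ascending (WSPT): [(2, 1), (7, 3), (10, 1)]
Compute weighted completion times:
  Job (p=2,w=1): C=2, w*C=1*2=2
  Job (p=7,w=3): C=9, w*C=3*9=27
  Job (p=10,w=1): C=19, w*C=1*19=19
Total weighted completion time = 48

48


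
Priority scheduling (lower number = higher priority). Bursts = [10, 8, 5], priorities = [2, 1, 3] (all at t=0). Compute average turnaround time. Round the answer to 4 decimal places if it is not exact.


Sort by priority (ascending = highest first):
Order: [(1, 8), (2, 10), (3, 5)]
Completion times:
  Priority 1, burst=8, C=8
  Priority 2, burst=10, C=18
  Priority 3, burst=5, C=23
Average turnaround = 49/3 = 16.3333

16.3333


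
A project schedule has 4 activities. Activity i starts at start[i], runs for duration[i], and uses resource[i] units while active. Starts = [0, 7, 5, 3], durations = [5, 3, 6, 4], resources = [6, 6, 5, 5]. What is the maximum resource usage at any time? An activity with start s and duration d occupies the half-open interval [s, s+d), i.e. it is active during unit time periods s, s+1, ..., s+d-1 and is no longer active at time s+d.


Each activity i is active on [start_i, start_i + duration_i).
Compute total resource usage per time slot:
  t=0: active resources = [6], total = 6
  t=1: active resources = [6], total = 6
  t=2: active resources = [6], total = 6
  t=3: active resources = [6, 5], total = 11
  t=4: active resources = [6, 5], total = 11
  t=5: active resources = [5, 5], total = 10
  t=6: active resources = [5, 5], total = 10
  t=7: active resources = [6, 5], total = 11
  t=8: active resources = [6, 5], total = 11
  t=9: active resources = [6, 5], total = 11
  t=10: active resources = [5], total = 5
Peak resource demand = 11

11


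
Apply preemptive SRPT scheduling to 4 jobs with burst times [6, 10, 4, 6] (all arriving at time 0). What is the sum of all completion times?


Since all jobs arrive at t=0, SRPT equals SPT ordering.
SPT order: [4, 6, 6, 10]
Completion times:
  Job 1: p=4, C=4
  Job 2: p=6, C=10
  Job 3: p=6, C=16
  Job 4: p=10, C=26
Total completion time = 4 + 10 + 16 + 26 = 56

56


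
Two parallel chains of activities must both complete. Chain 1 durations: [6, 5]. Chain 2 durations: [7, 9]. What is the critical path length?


Path A total = 6 + 5 = 11
Path B total = 7 + 9 = 16
Critical path = longest path = max(11, 16) = 16

16


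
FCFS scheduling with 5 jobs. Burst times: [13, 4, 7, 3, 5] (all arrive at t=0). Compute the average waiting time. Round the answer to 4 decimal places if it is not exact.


FCFS order (as given): [13, 4, 7, 3, 5]
Waiting times:
  Job 1: wait = 0
  Job 2: wait = 13
  Job 3: wait = 17
  Job 4: wait = 24
  Job 5: wait = 27
Sum of waiting times = 81
Average waiting time = 81/5 = 16.2

16.2
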